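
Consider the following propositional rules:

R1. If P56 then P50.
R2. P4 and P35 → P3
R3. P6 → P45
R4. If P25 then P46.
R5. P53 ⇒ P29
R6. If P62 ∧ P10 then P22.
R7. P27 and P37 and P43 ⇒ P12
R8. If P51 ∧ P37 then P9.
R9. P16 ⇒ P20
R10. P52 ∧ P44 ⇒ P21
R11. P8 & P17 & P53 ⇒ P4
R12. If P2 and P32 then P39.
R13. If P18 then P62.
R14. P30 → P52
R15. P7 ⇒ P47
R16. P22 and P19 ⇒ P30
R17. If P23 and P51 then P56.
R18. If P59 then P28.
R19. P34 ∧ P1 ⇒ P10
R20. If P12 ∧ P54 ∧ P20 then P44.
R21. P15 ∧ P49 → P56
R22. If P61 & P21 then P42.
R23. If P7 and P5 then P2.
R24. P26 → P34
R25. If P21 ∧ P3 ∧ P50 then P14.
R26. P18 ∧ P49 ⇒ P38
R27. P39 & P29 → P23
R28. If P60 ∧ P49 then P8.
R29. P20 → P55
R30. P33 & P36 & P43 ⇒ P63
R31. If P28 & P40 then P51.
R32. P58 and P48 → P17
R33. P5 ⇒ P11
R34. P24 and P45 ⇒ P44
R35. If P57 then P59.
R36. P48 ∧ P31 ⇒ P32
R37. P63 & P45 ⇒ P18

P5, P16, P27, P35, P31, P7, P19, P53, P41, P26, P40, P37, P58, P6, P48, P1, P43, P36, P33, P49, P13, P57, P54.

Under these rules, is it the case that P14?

No

Forward chaining from the given facts derives: P45, P29, P12, P20, P47, P44, P2, P34, P55, P63, P17, P11, P59, P32, P18, P39, P62, P28, P10, P38, P23, P51, P22, P9, P30, P56, P50, P52, P21.
The only rule concluding P14 is R25, which needs P3; that is never established.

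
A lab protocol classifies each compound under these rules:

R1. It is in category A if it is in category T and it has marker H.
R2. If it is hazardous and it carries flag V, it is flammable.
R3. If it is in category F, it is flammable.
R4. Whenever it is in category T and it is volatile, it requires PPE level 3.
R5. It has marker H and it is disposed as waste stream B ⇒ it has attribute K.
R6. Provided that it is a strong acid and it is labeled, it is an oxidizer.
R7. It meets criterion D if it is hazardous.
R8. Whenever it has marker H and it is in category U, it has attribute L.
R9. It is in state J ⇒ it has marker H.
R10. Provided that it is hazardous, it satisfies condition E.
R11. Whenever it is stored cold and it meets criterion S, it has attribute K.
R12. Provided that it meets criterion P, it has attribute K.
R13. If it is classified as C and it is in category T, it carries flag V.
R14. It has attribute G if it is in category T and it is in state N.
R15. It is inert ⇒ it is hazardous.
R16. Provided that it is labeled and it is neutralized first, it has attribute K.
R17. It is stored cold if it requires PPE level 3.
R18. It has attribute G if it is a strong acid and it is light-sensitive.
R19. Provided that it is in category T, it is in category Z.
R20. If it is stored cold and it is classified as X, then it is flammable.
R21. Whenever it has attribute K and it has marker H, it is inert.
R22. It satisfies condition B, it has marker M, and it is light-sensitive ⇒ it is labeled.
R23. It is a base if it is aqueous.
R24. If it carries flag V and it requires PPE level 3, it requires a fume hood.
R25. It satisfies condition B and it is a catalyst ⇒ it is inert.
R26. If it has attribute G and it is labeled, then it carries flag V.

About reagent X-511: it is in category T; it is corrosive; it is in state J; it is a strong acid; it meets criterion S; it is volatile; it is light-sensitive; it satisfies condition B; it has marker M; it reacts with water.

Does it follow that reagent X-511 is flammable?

Yes

By R4 (it is in category T, it is volatile): it requires PPE level 3.
By R9 (it is in state J): it has marker H.
By R17 (it requires PPE level 3): it is stored cold.
By R18 (it is a strong acid, it is light-sensitive): it has attribute G.
By R22 (it satisfies condition B, it has marker M, it is light-sensitive): it is labeled.
By R26 (it has attribute G, it is labeled): it carries flag V.
By R11 (it is stored cold, it meets criterion S): it has attribute K.
By R21 (it has attribute K, it has marker H): it is inert.
By R15 (it is inert): it is hazardous.
By R2 (it is hazardous, it carries flag V): it is flammable.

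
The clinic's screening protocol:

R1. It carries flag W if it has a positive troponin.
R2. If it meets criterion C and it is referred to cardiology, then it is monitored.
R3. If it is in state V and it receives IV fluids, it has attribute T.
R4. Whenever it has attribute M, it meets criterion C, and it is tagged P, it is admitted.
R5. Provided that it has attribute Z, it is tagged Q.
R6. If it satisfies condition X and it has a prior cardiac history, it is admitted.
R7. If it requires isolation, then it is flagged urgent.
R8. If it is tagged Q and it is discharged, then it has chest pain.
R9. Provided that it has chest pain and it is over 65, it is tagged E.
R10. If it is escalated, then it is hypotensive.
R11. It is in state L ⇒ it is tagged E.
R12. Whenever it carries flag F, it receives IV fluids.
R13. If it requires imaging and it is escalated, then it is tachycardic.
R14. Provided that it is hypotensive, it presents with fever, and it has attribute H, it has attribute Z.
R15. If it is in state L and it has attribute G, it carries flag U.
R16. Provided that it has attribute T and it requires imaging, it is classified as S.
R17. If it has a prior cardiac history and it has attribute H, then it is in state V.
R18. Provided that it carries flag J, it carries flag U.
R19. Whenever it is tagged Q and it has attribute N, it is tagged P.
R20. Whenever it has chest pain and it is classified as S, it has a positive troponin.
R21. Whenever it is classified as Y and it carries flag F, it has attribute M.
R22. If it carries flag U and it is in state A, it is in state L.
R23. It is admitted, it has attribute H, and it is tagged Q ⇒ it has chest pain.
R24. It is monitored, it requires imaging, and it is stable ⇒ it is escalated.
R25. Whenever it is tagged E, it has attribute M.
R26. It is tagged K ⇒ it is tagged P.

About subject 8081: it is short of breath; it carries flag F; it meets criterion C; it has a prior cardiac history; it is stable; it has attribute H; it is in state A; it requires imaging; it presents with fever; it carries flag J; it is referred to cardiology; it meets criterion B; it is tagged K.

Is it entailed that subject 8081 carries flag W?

By R2 (it meets criterion C, it is referred to cardiology): it is monitored.
By R12 (it carries flag F): it receives IV fluids.
By R17 (it has a prior cardiac history, it has attribute H): it is in state V.
By R18 (it carries flag J): it carries flag U.
By R22 (it carries flag U, it is in state A): it is in state L.
By R24 (it is monitored, it requires imaging, it is stable): it is escalated.
By R26 (it is tagged K): it is tagged P.
By R3 (it is in state V, it receives IV fluids): it has attribute T.
By R10 (it is escalated): it is hypotensive.
By R11 (it is in state L): it is tagged E.
By R14 (it is hypotensive, it presents with fever, it has attribute H): it has attribute Z.
By R16 (it has attribute T, it requires imaging): it is classified as S.
By R25 (it is tagged E): it has attribute M.
By R4 (it has attribute M, it meets criterion C, it is tagged P): it is admitted.
By R5 (it has attribute Z): it is tagged Q.
By R23 (it is admitted, it has attribute H, it is tagged Q): it has chest pain.
By R20 (it has chest pain, it is classified as S): it has a positive troponin.
By R1 (it has a positive troponin): it carries flag W.

Yes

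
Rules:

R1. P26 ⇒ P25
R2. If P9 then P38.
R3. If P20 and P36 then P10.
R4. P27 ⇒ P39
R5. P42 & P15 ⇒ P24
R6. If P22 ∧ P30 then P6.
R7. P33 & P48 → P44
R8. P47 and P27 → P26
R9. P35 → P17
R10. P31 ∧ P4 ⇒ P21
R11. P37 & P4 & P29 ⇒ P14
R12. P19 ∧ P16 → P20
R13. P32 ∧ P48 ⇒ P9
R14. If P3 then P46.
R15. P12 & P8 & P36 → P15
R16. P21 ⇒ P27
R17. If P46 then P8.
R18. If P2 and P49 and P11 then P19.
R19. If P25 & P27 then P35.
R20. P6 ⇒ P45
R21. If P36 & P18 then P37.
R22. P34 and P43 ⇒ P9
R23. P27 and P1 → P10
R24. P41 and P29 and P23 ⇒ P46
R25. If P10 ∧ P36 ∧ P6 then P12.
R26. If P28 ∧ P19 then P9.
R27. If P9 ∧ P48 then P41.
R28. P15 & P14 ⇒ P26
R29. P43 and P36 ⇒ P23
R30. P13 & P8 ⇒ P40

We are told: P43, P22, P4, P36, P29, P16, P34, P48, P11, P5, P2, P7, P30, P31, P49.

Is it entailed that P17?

Forward chaining from the given facts derives: P6, P21, P27, P19, P45, P9, P41, P23, P38, P39, P20, P46, P10, P8, P12, P15.
The only rule concluding P17 is R9, which needs P35; that is never established.

No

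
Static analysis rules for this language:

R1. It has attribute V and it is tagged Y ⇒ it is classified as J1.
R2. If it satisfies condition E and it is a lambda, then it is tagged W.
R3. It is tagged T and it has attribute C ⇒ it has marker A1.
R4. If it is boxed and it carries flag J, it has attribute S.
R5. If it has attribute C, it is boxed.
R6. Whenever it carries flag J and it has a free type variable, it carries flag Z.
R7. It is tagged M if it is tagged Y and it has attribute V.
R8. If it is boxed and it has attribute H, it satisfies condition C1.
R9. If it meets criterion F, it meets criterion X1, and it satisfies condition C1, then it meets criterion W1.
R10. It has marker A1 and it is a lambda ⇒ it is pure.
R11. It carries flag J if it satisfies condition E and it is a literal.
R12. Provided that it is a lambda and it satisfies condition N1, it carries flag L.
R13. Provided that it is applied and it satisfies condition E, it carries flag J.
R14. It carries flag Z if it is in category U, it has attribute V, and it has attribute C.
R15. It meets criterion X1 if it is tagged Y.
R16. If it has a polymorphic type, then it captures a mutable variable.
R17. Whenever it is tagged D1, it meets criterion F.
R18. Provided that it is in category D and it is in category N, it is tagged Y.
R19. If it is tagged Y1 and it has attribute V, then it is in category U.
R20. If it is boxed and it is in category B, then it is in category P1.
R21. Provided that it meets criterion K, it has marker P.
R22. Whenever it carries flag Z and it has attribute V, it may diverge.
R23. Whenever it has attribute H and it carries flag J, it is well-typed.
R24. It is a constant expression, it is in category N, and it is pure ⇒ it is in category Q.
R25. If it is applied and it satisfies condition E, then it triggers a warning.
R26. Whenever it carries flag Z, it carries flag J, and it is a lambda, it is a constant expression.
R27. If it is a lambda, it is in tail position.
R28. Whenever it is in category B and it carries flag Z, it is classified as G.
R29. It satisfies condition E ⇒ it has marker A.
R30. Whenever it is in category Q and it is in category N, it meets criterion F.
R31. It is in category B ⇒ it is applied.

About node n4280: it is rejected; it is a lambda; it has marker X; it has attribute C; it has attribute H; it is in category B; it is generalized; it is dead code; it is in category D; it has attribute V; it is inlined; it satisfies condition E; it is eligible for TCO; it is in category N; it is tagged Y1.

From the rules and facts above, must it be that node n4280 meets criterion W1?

No

Forward chaining from the given facts derives: is tagged W, is boxed, satisfies condition C1, is tagged Y, is in category U, is in category P1, is in tail position, has marker A, is applied, is classified as J1, is tagged M, carries flag J, carries flag Z, meets criterion X1, may diverge, is well-typed, triggers a warning, is a constant expression, is classified as G, has attribute S.
The only rule concluding "it meets criterion W1" is R9, which needs "it meets criterion F"; that is never established.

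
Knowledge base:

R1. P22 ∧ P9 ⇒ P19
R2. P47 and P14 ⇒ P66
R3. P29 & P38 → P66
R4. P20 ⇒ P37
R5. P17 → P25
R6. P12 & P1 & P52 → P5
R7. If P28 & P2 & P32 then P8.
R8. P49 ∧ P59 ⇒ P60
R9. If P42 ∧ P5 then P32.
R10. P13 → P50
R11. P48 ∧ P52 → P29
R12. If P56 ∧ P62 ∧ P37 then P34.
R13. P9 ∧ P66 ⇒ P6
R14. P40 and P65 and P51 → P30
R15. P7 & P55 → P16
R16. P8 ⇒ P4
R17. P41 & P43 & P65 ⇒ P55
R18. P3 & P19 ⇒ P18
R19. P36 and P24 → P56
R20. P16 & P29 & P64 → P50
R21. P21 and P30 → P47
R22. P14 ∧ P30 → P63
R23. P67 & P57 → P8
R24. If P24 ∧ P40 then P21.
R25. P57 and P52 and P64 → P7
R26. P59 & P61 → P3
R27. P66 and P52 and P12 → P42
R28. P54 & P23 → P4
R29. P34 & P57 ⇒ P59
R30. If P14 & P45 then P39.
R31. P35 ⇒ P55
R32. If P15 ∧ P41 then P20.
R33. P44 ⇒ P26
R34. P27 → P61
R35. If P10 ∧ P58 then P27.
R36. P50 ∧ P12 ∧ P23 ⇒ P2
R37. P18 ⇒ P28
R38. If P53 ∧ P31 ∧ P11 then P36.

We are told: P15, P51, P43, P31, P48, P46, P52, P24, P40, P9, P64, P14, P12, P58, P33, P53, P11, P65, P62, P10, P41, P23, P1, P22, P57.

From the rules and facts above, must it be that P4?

P19  (by R1: P22, P9)
P5  (by R6: P12, P1, P52)
P29  (by R11: P48, P52)
P30  (by R14: P40, P65, P51)
P55  (by R17: P41, P43, P65)
P21  (by R24: P24, P40)
P7  (by R25: P57, P52, P64)
P20  (by R32: P15, P41)
P27  (by R35: P10, P58)
P36  (by R38: P53, P31, P11)
P37  (by R4: P20)
P16  (by R15: P7, P55)
P56  (by R19: P36, P24)
P50  (by R20: P16, P29, P64)
P47  (by R21: P21, P30)
P61  (by R34: P27)
P2  (by R36: P50, P12, P23)
P66  (by R2: P47, P14)
P34  (by R12: P56, P62, P37)
P42  (by R27: P66, P52, P12)
P59  (by R29: P34, P57)
P32  (by R9: P42, P5)
P3  (by R26: P59, P61)
P18  (by R18: P3, P19)
P28  (by R37: P18)
P8  (by R7: P28, P2, P32)
P4  (by R16: P8)

Yes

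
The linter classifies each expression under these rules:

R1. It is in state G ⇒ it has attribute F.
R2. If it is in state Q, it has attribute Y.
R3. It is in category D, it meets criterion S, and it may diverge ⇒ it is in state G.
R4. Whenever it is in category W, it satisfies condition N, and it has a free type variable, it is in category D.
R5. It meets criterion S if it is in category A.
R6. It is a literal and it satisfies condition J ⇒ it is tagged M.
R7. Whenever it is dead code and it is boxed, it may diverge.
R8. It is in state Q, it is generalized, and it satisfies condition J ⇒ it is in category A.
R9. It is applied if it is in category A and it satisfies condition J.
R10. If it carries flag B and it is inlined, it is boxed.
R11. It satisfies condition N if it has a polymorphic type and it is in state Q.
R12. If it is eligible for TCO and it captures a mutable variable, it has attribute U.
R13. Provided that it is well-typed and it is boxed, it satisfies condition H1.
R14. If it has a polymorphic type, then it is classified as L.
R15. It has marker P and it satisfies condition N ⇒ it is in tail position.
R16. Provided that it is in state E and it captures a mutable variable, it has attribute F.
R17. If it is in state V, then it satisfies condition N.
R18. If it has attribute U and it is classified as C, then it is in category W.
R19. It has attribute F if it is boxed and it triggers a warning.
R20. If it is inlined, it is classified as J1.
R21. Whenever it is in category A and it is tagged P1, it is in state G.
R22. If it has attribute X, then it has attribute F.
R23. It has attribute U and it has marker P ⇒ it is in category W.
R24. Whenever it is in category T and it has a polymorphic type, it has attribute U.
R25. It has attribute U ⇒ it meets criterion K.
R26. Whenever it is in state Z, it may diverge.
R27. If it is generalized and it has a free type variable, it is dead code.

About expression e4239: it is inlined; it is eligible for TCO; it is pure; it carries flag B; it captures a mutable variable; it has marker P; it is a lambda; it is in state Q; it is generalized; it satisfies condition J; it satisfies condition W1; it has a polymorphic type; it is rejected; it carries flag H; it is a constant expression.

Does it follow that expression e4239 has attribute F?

Forward chaining from the given facts derives: has attribute Y, is in category A, is applied, is boxed, satisfies condition N, has attribute U, is classified as L, is in tail position, is classified as J1, is in category W, meets criterion K, meets criterion S.
Rules concluding "it has attribute F": R1 needs "it is in state G"; R16 needs "it is in state E"; R19 needs "it triggers a warning"; R22 needs "it has attribute X" — none of these are established.

No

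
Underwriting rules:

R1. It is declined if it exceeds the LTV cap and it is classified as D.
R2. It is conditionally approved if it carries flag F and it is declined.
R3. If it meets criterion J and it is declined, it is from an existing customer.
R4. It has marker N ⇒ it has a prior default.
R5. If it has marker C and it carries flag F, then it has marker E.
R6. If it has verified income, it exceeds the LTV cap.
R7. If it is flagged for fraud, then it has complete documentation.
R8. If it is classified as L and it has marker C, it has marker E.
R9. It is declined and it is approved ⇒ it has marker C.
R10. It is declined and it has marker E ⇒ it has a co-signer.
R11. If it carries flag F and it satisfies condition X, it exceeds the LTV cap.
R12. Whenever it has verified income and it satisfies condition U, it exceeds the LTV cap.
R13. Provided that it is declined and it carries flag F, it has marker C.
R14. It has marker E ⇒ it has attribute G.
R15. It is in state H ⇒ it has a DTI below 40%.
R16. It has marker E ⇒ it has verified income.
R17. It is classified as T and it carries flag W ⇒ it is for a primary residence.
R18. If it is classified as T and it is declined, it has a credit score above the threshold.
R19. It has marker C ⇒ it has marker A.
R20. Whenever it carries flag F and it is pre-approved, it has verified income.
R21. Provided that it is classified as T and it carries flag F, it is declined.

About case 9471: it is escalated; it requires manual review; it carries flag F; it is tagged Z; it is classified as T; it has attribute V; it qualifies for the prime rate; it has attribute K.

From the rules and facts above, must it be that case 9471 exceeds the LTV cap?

By R21 (it is classified as T, it carries flag F): it is declined.
By R13 (it is declined, it carries flag F): it has marker C.
By R5 (it has marker C, it carries flag F): it has marker E.
By R16 (it has marker E): it has verified income.
By R6 (it has verified income): it exceeds the LTV cap.

Yes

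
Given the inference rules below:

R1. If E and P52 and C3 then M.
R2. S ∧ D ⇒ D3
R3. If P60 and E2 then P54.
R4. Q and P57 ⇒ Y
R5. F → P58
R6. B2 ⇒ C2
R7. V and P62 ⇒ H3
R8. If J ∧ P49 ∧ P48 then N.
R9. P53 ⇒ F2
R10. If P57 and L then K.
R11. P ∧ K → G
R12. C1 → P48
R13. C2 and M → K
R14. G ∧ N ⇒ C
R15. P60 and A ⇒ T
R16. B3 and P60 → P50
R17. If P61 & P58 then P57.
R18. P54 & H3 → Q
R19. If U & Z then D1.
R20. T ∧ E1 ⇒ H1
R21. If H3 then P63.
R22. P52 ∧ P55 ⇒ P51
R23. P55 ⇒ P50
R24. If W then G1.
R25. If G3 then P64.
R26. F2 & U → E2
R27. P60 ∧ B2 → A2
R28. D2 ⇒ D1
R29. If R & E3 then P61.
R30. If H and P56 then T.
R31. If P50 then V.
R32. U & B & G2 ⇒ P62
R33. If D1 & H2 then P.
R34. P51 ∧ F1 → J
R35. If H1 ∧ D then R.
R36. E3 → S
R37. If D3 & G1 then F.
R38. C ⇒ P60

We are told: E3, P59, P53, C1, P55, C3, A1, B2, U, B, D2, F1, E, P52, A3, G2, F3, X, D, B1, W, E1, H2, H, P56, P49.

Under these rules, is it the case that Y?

M  (by R1: E, P52, C3)
C2  (by R6: B2)
F2  (by R9: P53)
P48  (by R12: C1)
K  (by R13: C2, M)
P51  (by R22: P52, P55)
P50  (by R23: P55)
G1  (by R24: W)
E2  (by R26: F2, U)
D1  (by R28: D2)
T  (by R30: H, P56)
V  (by R31: P50)
P62  (by R32: U, B, G2)
P  (by R33: D1, H2)
J  (by R34: P51, F1)
S  (by R36: E3)
D3  (by R2: S, D)
H3  (by R7: V, P62)
N  (by R8: J, P49, P48)
G  (by R11: P, K)
C  (by R14: G, N)
H1  (by R20: T, E1)
R  (by R35: H1, D)
F  (by R37: D3, G1)
P60  (by R38: C)
P54  (by R3: P60, E2)
P58  (by R5: F)
Q  (by R18: P54, H3)
P61  (by R29: R, E3)
P57  (by R17: P61, P58)
Y  (by R4: Q, P57)

Yes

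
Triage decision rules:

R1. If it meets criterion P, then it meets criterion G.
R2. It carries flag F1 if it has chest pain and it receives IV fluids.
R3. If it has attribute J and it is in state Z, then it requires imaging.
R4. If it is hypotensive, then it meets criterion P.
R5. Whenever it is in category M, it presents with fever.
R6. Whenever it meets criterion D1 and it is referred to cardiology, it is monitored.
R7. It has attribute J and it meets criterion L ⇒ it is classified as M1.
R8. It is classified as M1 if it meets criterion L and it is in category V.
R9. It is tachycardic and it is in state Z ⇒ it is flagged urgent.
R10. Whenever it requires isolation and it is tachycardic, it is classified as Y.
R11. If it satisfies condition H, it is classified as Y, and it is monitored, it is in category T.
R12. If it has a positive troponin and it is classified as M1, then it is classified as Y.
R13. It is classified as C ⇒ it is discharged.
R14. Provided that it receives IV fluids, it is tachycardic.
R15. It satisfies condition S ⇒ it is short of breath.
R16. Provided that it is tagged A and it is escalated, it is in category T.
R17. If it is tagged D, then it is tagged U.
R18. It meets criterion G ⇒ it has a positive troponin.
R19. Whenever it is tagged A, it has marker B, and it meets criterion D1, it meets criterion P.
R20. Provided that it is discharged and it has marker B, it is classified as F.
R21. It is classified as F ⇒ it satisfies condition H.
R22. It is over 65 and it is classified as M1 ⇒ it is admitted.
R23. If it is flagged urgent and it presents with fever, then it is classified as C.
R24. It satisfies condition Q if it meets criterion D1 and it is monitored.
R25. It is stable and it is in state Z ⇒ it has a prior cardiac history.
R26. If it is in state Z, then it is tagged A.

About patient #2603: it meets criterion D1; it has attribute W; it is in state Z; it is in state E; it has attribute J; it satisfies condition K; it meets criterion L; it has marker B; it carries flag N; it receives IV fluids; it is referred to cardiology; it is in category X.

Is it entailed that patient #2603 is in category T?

Forward chaining from the given facts derives: requires imaging, is monitored, is classified as M1, is tachycardic, satisfies condition Q, is tagged A, is flagged urgent, meets criterion P, meets criterion G, has a positive troponin, is classified as Y.
Rules concluding "it is in category T": R11 needs "it satisfies condition H"; R16 needs "it is escalated" — none of these are established.

No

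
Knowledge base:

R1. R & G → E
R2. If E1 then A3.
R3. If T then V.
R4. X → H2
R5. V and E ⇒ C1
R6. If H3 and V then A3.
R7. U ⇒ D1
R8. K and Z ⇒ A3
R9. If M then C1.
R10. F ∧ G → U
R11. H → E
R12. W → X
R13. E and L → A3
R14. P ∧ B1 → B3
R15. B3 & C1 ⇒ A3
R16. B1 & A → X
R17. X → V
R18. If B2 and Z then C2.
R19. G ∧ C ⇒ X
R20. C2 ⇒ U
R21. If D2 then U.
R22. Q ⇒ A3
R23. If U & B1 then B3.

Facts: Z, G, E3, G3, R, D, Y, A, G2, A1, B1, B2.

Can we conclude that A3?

E  (by R1: R, G)
X  (by R16: B1, A)
V  (by R17: X)
C2  (by R18: B2, Z)
U  (by R20: C2)
B3  (by R23: U, B1)
C1  (by R5: V, E)
A3  (by R15: B3, C1)

Yes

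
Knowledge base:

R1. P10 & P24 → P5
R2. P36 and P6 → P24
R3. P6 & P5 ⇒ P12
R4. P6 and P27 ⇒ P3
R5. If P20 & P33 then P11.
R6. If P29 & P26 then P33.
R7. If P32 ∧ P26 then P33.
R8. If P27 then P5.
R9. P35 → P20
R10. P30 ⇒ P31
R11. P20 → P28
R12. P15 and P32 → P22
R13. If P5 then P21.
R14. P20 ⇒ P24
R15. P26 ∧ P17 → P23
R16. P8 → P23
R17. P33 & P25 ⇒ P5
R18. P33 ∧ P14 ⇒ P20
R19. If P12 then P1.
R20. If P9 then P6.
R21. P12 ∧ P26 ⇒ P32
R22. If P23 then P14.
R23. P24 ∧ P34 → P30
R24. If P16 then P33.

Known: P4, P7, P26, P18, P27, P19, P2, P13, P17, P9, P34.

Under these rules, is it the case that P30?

P5  (by R8: P27)
P23  (by R15: P26, P17)
P6  (by R20: P9)
P14  (by R22: P23)
P12  (by R3: P6, P5)
P32  (by R21: P12, P26)
P33  (by R7: P32, P26)
P20  (by R18: P33, P14)
P24  (by R14: P20)
P30  (by R23: P24, P34)

Yes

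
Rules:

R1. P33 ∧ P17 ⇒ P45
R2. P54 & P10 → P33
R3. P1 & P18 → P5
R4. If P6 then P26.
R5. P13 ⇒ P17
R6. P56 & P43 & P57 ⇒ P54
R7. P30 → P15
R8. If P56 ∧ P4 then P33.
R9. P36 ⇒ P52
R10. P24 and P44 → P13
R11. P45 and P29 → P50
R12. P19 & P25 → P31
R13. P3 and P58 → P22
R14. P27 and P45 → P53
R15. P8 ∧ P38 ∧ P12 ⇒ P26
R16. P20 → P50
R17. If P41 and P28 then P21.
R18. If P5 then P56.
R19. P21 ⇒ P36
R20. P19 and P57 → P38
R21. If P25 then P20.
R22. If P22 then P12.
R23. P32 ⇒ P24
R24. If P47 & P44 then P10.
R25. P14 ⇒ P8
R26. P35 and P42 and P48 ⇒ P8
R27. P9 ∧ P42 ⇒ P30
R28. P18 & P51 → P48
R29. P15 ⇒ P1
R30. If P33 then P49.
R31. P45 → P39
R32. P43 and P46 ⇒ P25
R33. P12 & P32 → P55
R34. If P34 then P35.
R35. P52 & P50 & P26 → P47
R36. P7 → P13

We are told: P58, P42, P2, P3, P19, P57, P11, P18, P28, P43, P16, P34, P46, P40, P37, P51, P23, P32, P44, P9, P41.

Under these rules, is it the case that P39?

Yes

P22  (by R13: P3, P58)
P21  (by R17: P41, P28)
P36  (by R19: P21)
P38  (by R20: P19, P57)
P12  (by R22: P22)
P24  (by R23: P32)
P30  (by R27: P9, P42)
P48  (by R28: P18, P51)
P25  (by R32: P43, P46)
P35  (by R34: P34)
P15  (by R7: P30)
P52  (by R9: P36)
P13  (by R10: P24, P44)
P20  (by R21: P25)
P8  (by R26: P35, P42, P48)
P1  (by R29: P15)
P5  (by R3: P1, P18)
P17  (by R5: P13)
P26  (by R15: P8, P38, P12)
P50  (by R16: P20)
P56  (by R18: P5)
P47  (by R35: P52, P50, P26)
P54  (by R6: P56, P43, P57)
P10  (by R24: P47, P44)
P33  (by R2: P54, P10)
P45  (by R1: P33, P17)
P39  (by R31: P45)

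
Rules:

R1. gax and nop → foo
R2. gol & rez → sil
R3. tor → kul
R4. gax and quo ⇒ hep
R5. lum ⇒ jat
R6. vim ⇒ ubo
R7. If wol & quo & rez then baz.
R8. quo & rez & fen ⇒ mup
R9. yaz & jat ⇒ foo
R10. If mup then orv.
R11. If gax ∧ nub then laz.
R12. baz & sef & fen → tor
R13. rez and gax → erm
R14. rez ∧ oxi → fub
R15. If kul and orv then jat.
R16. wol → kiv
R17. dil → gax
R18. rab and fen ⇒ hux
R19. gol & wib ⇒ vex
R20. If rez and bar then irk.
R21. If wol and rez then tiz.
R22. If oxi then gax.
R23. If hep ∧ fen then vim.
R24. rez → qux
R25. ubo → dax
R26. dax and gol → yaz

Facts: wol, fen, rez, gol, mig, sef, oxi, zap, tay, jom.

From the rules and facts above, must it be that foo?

No

Forward chaining from the given facts derives: sil, fub, kiv, tiz, gax, qux, erm.
Rules concluding foo: R1 needs nop; R9 needs yaz — none of these are established.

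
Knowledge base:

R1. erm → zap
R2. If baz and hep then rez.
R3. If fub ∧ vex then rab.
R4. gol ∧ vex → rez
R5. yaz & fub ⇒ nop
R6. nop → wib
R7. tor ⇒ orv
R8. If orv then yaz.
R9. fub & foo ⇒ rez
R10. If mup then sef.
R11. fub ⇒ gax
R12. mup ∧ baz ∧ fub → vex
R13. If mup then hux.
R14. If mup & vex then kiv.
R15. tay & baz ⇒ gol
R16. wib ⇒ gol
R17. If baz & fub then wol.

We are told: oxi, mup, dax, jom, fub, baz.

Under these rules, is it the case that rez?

No

Forward chaining from the given facts derives: sef, gax, vex, hux, kiv, wol, rab.
Rules concluding rez: R2 needs hep; R4 needs gol; R9 needs foo — none of these are established.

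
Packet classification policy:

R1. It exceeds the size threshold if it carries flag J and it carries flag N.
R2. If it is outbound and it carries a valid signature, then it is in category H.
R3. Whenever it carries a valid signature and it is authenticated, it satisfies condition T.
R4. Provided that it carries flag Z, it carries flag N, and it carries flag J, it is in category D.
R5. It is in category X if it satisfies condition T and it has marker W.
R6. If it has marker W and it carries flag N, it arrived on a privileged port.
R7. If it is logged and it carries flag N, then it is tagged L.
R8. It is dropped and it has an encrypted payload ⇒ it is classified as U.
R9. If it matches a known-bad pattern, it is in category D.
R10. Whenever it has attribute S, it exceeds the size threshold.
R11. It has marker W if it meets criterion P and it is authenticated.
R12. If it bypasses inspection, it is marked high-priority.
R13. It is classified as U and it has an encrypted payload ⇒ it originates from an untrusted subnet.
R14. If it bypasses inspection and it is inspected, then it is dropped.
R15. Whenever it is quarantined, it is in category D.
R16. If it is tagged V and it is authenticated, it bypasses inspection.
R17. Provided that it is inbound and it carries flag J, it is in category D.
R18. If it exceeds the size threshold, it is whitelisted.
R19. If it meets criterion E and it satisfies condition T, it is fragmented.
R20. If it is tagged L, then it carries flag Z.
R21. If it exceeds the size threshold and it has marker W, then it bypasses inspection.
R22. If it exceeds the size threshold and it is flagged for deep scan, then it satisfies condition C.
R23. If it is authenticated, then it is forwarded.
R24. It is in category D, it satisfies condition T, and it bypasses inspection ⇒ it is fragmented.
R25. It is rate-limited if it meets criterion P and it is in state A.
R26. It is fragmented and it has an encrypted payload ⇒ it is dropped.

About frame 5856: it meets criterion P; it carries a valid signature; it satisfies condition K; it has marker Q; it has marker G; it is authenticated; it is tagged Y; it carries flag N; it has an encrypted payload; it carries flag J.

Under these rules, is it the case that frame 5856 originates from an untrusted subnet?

Forward chaining from the given facts derives: exceeds the size threshold, satisfies condition T, has marker W, is whitelisted, bypasses inspection, is forwarded, is in category X, arrived on a privileged port, is marked high-priority.
The only rule concluding "it originates from an untrusted subnet" is R13, which needs "it is classified as U"; that is never established.

No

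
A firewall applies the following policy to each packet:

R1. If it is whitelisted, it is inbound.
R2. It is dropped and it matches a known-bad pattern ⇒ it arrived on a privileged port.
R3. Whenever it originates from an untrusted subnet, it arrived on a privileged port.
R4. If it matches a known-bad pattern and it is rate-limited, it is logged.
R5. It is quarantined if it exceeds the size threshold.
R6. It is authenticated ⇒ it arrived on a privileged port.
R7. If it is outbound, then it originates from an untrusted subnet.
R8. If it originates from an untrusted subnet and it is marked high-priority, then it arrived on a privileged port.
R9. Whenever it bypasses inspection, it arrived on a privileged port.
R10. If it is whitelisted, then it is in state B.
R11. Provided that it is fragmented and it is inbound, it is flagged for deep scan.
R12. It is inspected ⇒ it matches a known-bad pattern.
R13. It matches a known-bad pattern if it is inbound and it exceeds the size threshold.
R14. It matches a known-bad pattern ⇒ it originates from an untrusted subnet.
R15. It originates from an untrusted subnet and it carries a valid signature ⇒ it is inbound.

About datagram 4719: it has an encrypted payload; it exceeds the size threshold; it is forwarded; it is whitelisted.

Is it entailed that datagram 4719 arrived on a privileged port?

Yes

By R1 (it is whitelisted): it is inbound.
By R13 (it is inbound, it exceeds the size threshold): it matches a known-bad pattern.
By R14 (it matches a known-bad pattern): it originates from an untrusted subnet.
By R3 (it originates from an untrusted subnet): it arrived on a privileged port.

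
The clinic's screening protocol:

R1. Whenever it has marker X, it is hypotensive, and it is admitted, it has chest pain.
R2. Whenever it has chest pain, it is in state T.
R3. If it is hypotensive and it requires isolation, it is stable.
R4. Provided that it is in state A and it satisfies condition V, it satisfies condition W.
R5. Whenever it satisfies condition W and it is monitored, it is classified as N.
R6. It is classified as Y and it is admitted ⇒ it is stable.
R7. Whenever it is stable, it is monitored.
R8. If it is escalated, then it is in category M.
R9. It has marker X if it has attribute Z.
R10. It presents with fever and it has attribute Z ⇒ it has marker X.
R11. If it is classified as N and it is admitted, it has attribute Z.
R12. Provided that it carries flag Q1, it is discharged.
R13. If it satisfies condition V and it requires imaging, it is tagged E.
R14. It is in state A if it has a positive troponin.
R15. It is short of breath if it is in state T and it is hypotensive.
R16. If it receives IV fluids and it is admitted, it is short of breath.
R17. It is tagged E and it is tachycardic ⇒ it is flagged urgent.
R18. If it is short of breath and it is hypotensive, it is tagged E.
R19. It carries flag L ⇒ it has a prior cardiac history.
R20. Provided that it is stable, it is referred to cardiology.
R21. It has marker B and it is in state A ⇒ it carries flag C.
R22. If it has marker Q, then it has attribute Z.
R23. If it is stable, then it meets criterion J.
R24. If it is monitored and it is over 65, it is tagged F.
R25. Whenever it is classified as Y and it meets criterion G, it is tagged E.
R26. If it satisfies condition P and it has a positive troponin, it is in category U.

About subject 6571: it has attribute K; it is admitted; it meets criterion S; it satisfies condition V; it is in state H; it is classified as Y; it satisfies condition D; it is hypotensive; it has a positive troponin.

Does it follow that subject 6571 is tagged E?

Yes

By R6 (it is classified as Y, it is admitted): it is stable.
By R7 (it is stable): it is monitored.
By R14 (it has a positive troponin): it is in state A.
By R4 (it is in state A, it satisfies condition V): it satisfies condition W.
By R5 (it satisfies condition W, it is monitored): it is classified as N.
By R11 (it is classified as N, it is admitted): it has attribute Z.
By R9 (it has attribute Z): it has marker X.
By R1 (it has marker X, it is hypotensive, it is admitted): it has chest pain.
By R2 (it has chest pain): it is in state T.
By R15 (it is in state T, it is hypotensive): it is short of breath.
By R18 (it is short of breath, it is hypotensive): it is tagged E.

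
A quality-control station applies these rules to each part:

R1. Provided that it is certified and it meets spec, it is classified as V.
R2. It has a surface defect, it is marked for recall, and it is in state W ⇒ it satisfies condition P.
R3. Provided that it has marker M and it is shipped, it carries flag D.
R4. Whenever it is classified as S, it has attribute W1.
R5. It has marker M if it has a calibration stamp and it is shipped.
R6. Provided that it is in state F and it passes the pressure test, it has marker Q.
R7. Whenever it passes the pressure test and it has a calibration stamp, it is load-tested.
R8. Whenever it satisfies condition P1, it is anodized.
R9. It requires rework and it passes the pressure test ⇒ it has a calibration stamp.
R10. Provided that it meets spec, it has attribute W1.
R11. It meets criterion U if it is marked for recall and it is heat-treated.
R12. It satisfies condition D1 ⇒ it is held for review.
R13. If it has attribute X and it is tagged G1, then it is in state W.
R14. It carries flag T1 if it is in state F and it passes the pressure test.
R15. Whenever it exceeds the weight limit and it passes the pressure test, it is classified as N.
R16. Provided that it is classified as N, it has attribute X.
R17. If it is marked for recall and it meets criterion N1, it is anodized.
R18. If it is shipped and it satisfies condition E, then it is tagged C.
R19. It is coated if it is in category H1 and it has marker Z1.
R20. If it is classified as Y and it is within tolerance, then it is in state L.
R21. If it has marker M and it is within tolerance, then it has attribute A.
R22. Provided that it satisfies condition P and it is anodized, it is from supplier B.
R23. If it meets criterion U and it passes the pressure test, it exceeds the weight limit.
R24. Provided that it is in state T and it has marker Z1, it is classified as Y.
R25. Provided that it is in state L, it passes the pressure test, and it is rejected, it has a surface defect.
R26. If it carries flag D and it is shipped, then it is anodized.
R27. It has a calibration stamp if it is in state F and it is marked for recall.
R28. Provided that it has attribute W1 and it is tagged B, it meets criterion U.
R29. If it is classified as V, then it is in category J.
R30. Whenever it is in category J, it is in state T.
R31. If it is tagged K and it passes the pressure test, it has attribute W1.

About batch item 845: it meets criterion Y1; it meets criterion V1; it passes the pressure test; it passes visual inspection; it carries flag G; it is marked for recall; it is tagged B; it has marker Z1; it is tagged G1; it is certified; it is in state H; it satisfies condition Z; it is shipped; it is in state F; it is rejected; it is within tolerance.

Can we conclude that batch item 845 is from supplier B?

No

Forward chaining from the given facts derives: has marker Q, carries flag T1, has a calibration stamp, has marker M, is load-tested, has attribute A, carries flag D, is anodized.
The only rule concluding "it is from supplier B" is R22, which needs "it satisfies condition P"; that is never established.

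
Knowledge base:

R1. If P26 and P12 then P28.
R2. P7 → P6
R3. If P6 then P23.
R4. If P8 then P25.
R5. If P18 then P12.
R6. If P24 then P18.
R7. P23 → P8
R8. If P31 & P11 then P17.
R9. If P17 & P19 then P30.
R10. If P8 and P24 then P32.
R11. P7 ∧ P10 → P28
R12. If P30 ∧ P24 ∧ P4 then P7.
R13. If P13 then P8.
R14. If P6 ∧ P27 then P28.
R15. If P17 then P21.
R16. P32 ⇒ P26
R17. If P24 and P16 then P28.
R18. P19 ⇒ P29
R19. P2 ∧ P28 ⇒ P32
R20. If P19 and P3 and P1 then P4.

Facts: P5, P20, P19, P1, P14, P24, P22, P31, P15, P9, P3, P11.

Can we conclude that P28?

Yes

P18  (by R6: P24)
P17  (by R8: P31, P11)
P30  (by R9: P17, P19)
P4  (by R20: P19, P3, P1)
P12  (by R5: P18)
P7  (by R12: P30, P24, P4)
P6  (by R2: P7)
P23  (by R3: P6)
P8  (by R7: P23)
P32  (by R10: P8, P24)
P26  (by R16: P32)
P28  (by R1: P26, P12)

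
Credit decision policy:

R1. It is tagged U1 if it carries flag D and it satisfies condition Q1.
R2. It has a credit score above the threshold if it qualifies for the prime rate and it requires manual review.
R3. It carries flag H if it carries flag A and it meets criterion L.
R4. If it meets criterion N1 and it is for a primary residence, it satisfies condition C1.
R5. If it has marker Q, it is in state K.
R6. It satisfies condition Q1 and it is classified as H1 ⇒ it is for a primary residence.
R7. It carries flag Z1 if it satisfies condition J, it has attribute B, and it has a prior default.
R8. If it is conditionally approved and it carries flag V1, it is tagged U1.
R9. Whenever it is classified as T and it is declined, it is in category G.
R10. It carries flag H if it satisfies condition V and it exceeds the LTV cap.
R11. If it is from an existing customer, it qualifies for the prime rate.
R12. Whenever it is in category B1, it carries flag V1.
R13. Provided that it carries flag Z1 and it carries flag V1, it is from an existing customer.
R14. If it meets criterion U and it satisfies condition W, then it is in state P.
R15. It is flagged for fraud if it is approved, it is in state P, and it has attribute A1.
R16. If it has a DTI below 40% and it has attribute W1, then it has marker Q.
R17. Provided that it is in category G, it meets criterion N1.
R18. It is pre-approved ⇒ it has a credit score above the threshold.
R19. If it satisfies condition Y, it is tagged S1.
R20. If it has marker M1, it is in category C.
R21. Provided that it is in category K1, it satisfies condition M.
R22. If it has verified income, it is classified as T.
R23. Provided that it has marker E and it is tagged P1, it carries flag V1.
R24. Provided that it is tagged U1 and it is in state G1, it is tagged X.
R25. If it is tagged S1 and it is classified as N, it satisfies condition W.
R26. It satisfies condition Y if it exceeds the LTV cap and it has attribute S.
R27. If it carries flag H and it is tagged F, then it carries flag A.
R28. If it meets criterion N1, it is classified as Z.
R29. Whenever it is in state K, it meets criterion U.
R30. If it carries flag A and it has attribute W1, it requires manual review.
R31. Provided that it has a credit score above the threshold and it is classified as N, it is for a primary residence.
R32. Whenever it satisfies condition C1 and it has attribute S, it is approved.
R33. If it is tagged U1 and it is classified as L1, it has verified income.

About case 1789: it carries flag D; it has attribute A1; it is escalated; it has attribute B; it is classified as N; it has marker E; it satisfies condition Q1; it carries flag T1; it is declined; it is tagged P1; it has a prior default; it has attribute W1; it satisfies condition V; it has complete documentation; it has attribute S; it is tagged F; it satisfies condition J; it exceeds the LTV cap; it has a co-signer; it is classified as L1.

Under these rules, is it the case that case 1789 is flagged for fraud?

Forward chaining from the given facts derives: is tagged U1, carries flag Z1, carries flag H, carries flag V1, satisfies condition Y, carries flag A, requires manual review, has verified income, is from an existing customer, is tagged S1, is classified as T, satisfies condition W, is in category G, qualifies for the prime rate, meets criterion N1, is classified as Z, has a credit score above the threshold, is for a primary residence, satisfies condition C1, is approved.
The only rule concluding "it is flagged for fraud" is R15, which needs "it is in state P"; that is never established.

No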